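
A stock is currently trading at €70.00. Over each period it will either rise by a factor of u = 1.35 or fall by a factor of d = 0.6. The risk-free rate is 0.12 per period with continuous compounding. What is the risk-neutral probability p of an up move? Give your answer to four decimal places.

Risk-neutral probability p = (e^0.12 − 0.6)/(1.35 − 0.6) = 0.5275/0.7500 = 0.7033

p = 0.7033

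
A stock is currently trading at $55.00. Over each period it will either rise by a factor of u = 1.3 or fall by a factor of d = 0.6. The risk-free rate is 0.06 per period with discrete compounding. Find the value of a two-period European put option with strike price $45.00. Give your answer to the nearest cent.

Risk-neutral probability p = (1 + 0.06 − 0.6)/(1.3 − 0.6) = 0.4600/0.7000 = 0.6571
Terminal stock prices: S_uu = 92.95, S_ud = 42.9, S_dd = 19.8
Terminal payoffs (K − S): max(-47.95, 0) = 0, max(2.1, 0) = 2.1, max(25.2, 0) = 25.2
Node u (S = 71.5): V_u = 1/1.06·[0.6571·0.0000 + 0.3429·2.1000] = 0.6792
Node d (S = 33): V_d = 1/1.06·[0.6571·2.1000 + 0.3429·25.2000] = 9.4528
Node 0 (S = 55): V_0 = 1/1.06·[0.6571·0.6792 + 0.3429·9.4528] = 3.4786

$3.48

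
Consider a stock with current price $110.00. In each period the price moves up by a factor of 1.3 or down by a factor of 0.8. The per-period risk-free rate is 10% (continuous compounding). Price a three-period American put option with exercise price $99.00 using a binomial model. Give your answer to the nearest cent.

$4.58

Risk-neutral probability p = (e^0.1 − 0.8)/(1.3 − 0.8) = 0.3052/0.5000 = 0.6103
Terminal stock prices: S_uuu = 241.7, S_uud = 148.7, S_udd = 91.52, S_ddd = 56.32
Terminal payoffs (K − S): max(-142.7, 0) = 0, max(-49.72, 0) = 0, max(7.48, 0) = 7.48, max(42.68, 0) = 42.68
Node uu (S = 185.9): continuation = e^(−0.1)·[0.6103·0.0000 + 0.3897·0.0000] = 0.0000; exercise value = 0.0000 ≤ continuation, so V_uu = 0.0000
Node ud (S = 114.4): continuation = e^(−0.1)·[0.6103·0.0000 + 0.3897·7.4800] = 2.6373; exercise value = 0.0000 ≤ continuation, so V_ud = 2.6373
Node dd (S = 70.4): continuation = e^(−0.1)·[0.6103·7.4800 + 0.3897·42.6800] = 19.1789; exercise value = 28.6000 > continuation, so V_dd = 28.6000 (exercise)
Node u (S = 143): continuation = e^(−0.1)·[0.6103·0.0000 + 0.3897·2.6373] = 0.9298; exercise value = 0.0000 ≤ continuation, so V_u = 0.9298
Node d (S = 88): continuation = e^(−0.1)·[0.6103·2.6373 + 0.3897·28.6000] = 11.5402; exercise value = 11.0000 ≤ continuation, so V_d = 11.5402
Node 0 (S = 110): continuation = e^(−0.1)·[0.6103·0.9298 + 0.3897·11.5402] = 4.5823; exercise value = 0.0000 ≤ continuation, so V_0 = 4.5823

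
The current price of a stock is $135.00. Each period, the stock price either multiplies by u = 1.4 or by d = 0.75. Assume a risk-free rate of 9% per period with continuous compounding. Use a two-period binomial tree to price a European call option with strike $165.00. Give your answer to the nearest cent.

Risk-neutral probability p = (e^0.09 − 0.75)/(1.4 − 0.75) = 0.3442/0.6500 = 0.5295
Terminal stock prices: S_uu = 264.6, S_ud = 141.8, S_dd = 75.94
Terminal payoffs (S − K): max(99.6, 0) = 99.6, max(-23.25, 0) = 0, max(-89.06, 0) = 0
Node u (S = 189): V_u = e^(−0.09)·[0.5295·99.6000 + 0.4705·0.0000] = 48.1990
Node d (S = 101.2): V_d = e^(−0.09)·[0.5295·0.0000 + 0.4705·0.0000] = 0.0000
Node 0 (S = 135): V_0 = e^(−0.09)·[0.5295·48.1990 + 0.4705·0.0000] = 23.3247

$23.32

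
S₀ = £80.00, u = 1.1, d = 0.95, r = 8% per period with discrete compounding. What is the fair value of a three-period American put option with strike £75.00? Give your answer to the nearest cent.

£0.04

Risk-neutral probability p = (1 + 0.08 − 0.95)/(1.1 − 0.95) = 0.1300/0.1500 = 0.8667
Terminal stock prices: S_uuu = 106.5, S_uud = 91.96, S_udd = 79.42, S_ddd = 68.59
Terminal payoffs (K − S): max(-31.48, 0) = 0, max(-16.96, 0) = 0, max(-4.42, 0) = 0, max(6.41, 0) = 6.41
Node uu (S = 96.8): continuation = 1/1.08·[0.8667·0.0000 + 0.1333·0.0000] = 0.0000; exercise value = 0.0000 ≤ continuation, so V_uu = 0.0000
Node ud (S = 83.6): continuation = 1/1.08·[0.8667·0.0000 + 0.1333·0.0000] = 0.0000; exercise value = 0.0000 ≤ continuation, so V_ud = 0.0000
Node dd (S = 72.2): continuation = 1/1.08·[0.8667·0.0000 + 0.1333·6.4100] = 0.7914; exercise value = 2.8000 > continuation, so V_dd = 2.8000 (exercise)
Node u (S = 88): continuation = 1/1.08·[0.8667·0.0000 + 0.1333·0.0000] = 0.0000; exercise value = 0.0000 ≤ continuation, so V_u = 0.0000
Node d (S = 76): continuation = 1/1.08·[0.8667·0.0000 + 0.1333·2.8000] = 0.3457; exercise value = 0.0000 ≤ continuation, so V_d = 0.3457
Node 0 (S = 80): continuation = 1/1.08·[0.8667·0.0000 + 0.1333·0.3457] = 0.0427; exercise value = 0.0000 ≤ continuation, so V_0 = 0.0427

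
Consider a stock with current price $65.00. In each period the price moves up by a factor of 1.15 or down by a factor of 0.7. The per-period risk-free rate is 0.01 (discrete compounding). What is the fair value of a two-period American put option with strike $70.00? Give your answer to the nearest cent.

Risk-neutral probability p = (1 + 0.01 − 0.7)/(1.15 − 0.7) = 0.3100/0.4500 = 0.6889
Terminal stock prices: S_uu = 85.96, S_ud = 52.32, S_dd = 31.85
Terminal payoffs (K − S): max(-15.96, 0) = 0, max(17.68, 0) = 17.68, max(38.15, 0) = 38.15
Node u (S = 74.75): continuation = 1/1.01·[0.6889·0.0000 + 0.3111·17.6750] = 5.4444; exercise value = 0.0000 ≤ continuation, so V_u = 5.4444
Node d (S = 45.5): continuation = 1/1.01·[0.6889·17.6750 + 0.3111·38.1500] = 23.8069; exercise value = 24.5000 > continuation, so V_d = 24.5000 (exercise)
Node 0 (S = 65): continuation = 1/1.01·[0.6889·5.4444 + 0.3111·24.5000] = 11.2602; exercise value = 5.0000 ≤ continuation, so V_0 = 11.2602

$11.26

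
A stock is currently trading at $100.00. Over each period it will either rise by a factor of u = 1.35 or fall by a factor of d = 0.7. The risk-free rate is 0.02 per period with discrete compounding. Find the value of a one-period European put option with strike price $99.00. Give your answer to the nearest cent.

$14.43

Risk-neutral probability p = (1 + 0.02 − 0.7)/(1.35 − 0.7) = 0.3200/0.6500 = 0.4923
Terminal stock prices: S_u = 135, S_d = 70
Terminal payoffs (K − S): max(-36, 0) = 0, max(29, 0) = 29
Node 0 (S = 100): V_0 = 1/1.02·[0.4923·0.0000 + 0.5077·29.0000] = 14.4344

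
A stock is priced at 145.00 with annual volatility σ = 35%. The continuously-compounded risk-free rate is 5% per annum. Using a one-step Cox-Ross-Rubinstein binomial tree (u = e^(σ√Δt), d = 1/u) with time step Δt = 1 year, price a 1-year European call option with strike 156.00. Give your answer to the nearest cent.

22.97

CRR parameters: u = e^(σ√Δt) = e^(0.35·√1) = 1.4191, d = 1/u = 0.7047
Per-period rate: rΔt = 0.05·1 = 0.05, so R = e^0.05 = 1.0513
Risk-neutral probability p = (e^0.05 − 0.7047)/(1.4191 − 0.7047) = 0.3466/0.7144 = 0.4852
Terminal stock prices: S_u = 205.8, S_d = 102.2
Terminal payoffs (S − K): max(49.76, 0) = 49.76, max(-53.82, 0) = 0
Node 0 (S = 145): V_0 = e^(−0.05)·[0.4852·49.7648 + 0.5148·0.0000] = 22.9660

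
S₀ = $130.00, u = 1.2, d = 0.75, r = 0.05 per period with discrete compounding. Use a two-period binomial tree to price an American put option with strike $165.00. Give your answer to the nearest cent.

$35.00

Risk-neutral probability p = (1 + 0.05 − 0.75)/(1.2 − 0.75) = 0.3000/0.4500 = 0.6667
Terminal stock prices: S_uu = 187.2, S_ud = 117, S_dd = 73.12
Terminal payoffs (K − S): max(-22.2, 0) = 0, max(48, 0) = 48, max(91.88, 0) = 91.88
Node u (S = 156): continuation = 1/1.05·[0.6667·0.0000 + 0.3333·48.0000] = 15.2381; exercise value = 9.0000 ≤ continuation, so V_u = 15.2381
Node d (S = 97.5): continuation = 1/1.05·[0.6667·48.0000 + 0.3333·91.8750] = 59.6429; exercise value = 67.5000 > continuation, so V_d = 67.5000 (exercise)
Node 0 (S = 130): continuation = 1/1.05·[0.6667·15.2381 + 0.3333·67.5000] = 31.1036; exercise value = 35.0000 > continuation, so V_0 = 35.0000 (exercise)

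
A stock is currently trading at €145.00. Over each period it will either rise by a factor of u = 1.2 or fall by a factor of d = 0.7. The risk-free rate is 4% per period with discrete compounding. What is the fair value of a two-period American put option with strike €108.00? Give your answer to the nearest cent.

Risk-neutral probability p = (1 + 0.04 − 0.7)/(1.2 − 0.7) = 0.3400/0.5000 = 0.6800
Terminal stock prices: S_uu = 208.8, S_ud = 121.8, S_dd = 71.05
Terminal payoffs (K − S): max(-100.8, 0) = 0, max(-13.8, 0) = 0, max(36.95, 0) = 36.95
Node u (S = 174): continuation = 1/1.04·[0.6800·0.0000 + 0.3200·0.0000] = 0.0000; exercise value = 0.0000 ≤ continuation, so V_u = 0.0000
Node d (S = 101.5): continuation = 1/1.04·[0.6800·0.0000 + 0.3200·36.9500] = 11.3692; exercise value = 6.5000 ≤ continuation, so V_d = 11.3692
Node 0 (S = 145): continuation = 1/1.04·[0.6800·0.0000 + 0.3200·11.3692] = 3.4982; exercise value = 0.0000 ≤ continuation, so V_0 = 3.4982

€3.50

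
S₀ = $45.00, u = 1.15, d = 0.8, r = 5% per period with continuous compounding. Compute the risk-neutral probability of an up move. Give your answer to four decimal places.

p = 0.7179

Risk-neutral probability p = (e^0.05 − 0.8)/(1.15 − 0.8) = 0.2513/0.3500 = 0.7179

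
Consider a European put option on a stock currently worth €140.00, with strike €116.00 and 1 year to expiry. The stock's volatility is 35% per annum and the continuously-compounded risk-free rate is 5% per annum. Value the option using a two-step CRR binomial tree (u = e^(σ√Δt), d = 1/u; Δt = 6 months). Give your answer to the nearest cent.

CRR parameters: u = e^(σ√Δt) = e^(0.35·√0.5) = 1.2808, d = 1/u = 0.7808
Per-period rate: rΔt = 0.05·0.5 = 0.025, so R = e^0.025 = 1.0253
Risk-neutral probability p = (e^0.025 − 0.7808)/(1.2808 − 0.7808) = 0.2446/0.5000 = 0.4891
Terminal stock prices: S_uu = 229.7, S_ud = 140, S_dd = 85.34
Terminal payoffs (K − S): max(-113.7, 0) = 0, max(-24, 0) = 0, max(30.66, 0) = 30.66
Node u (S = 179.3): V_u = e^(−0.025)·[0.4891·0.0000 + 0.5109·0.0000] = 0.0000
Node d (S = 109.3): V_d = e^(−0.025)·[0.4891·0.0000 + 0.5109·30.6579] = 15.2774
Node 0 (S = 140): V_0 = e^(−0.025)·[0.4891·0.0000 + 0.5109·15.2774] = 7.6130

€7.61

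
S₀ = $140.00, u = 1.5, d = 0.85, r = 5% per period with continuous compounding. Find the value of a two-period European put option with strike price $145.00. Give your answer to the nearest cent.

Risk-neutral probability p = (e^0.05 − 0.85)/(1.5 − 0.85) = 0.2013/0.6500 = 0.3096
Terminal stock prices: S_uu = 315, S_ud = 178.5, S_dd = 101.1
Terminal payoffs (K − S): max(-170, 0) = 0, max(-33.5, 0) = 0, max(43.85, 0) = 43.85
Node u (S = 210): V_u = e^(−0.05)·[0.3096·0.0000 + 0.6904·0.0000] = 0.0000
Node d (S = 119): V_d = e^(−0.05)·[0.3096·0.0000 + 0.6904·43.8500] = 28.7956
Node 0 (S = 140): V_0 = e^(−0.05)·[0.3096·0.0000 + 0.6904·28.7956] = 18.9096

$18.91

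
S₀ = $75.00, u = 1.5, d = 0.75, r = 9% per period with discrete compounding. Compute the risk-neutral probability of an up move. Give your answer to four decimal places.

p = 0.4533

Risk-neutral probability p = (1 + 0.09 − 0.75)/(1.5 − 0.75) = 0.3400/0.7500 = 0.4533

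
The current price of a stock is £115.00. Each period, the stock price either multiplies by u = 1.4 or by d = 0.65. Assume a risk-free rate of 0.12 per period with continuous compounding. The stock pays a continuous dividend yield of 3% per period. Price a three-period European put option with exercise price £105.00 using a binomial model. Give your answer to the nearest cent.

£11.09

Per-period risk-free factor R = e^0.12 = 1.1275; dividend-adjusted growth = e^(0.12−0.03) = 1.0942.
Risk-neutral probability p = (1.0942 − 0.65)/(1.4 − 0.65) = 0.4442/0.7500 = 0.5922
Terminal stock prices: S_uuu = 315.6, S_uud = 146.5, S_udd = 68.02, S_ddd = 31.58
Terminal payoffs (K − S): max(-210.6, 0) = 0, max(-41.51, 0) = 0, max(36.98, 0) = 36.98, max(73.42, 0) = 73.42
Node uu (S = 225.4): V_uu = e^(−0.12)·[0.5922·0.0000 + 0.4078·0.0000] = 0.0000
Node ud (S = 104.7): V_ud = e^(−0.12)·[0.5922·0.0000 + 0.4078·36.9775] = 13.3732
Node dd (S = 48.59): V_dd = e^(−0.12)·[0.5922·36.9775 + 0.4078·73.4181] = 45.9751
Node u (S = 161): V_u = e^(−0.12)·[0.5922·0.0000 + 0.4078·13.3732] = 4.8365
Node d (S = 74.75): V_d = e^(−0.12)·[0.5922·13.3732 + 0.4078·45.9751] = 23.6517
Node 0 (S = 115): V_0 = e^(−0.12)·[0.5922·4.8365 + 0.4078·23.6517] = 11.0942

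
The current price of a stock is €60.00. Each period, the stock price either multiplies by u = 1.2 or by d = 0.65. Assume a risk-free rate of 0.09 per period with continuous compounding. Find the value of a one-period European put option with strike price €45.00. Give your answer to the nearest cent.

Risk-neutral probability p = (e^0.09 − 0.65)/(1.2 − 0.65) = 0.4442/0.5500 = 0.8076
Terminal stock prices: S_u = 72, S_d = 39
Terminal payoffs (K − S): max(-27, 0) = 0, max(6, 0) = 6
Node 0 (S = 60): V_0 = e^(−0.09)·[0.8076·0.0000 + 0.1924·6.0000] = 1.0551

€1.06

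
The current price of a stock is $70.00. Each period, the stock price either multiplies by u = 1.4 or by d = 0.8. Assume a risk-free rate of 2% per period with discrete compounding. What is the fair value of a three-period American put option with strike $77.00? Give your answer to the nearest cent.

$16.37

Risk-neutral probability p = (1 + 0.02 − 0.8)/(1.4 − 0.8) = 0.2200/0.6000 = 0.3667
Terminal stock prices: S_uuu = 192.1, S_uud = 109.8, S_udd = 62.72, S_ddd = 35.84
Terminal payoffs (K − S): max(-115.1, 0) = 0, max(-32.76, 0) = 0, max(14.28, 0) = 14.28, max(41.16, 0) = 41.16
Node uu (S = 137.2): continuation = 1/1.02·[0.3667·0.0000 + 0.6333·0.0000] = 0.0000; exercise value = 0.0000 ≤ continuation, so V_uu = 0.0000
Node ud (S = 78.4): continuation = 1/1.02·[0.3667·0.0000 + 0.6333·14.2800] = 8.8667; exercise value = 0.0000 ≤ continuation, so V_ud = 8.8667
Node dd (S = 44.8): continuation = 1/1.02·[0.3667·14.2800 + 0.6333·41.1600] = 30.6902; exercise value = 32.2000 > continuation, so V_dd = 32.2000 (exercise)
Node u (S = 98): continuation = 1/1.02·[0.3667·0.0000 + 0.6333·8.8667] = 5.5054; exercise value = 0.0000 ≤ continuation, so V_u = 5.5054
Node d (S = 56): continuation = 1/1.02·[0.3667·8.8667 + 0.6333·32.2000] = 23.1808; exercise value = 21.0000 ≤ continuation, so V_d = 23.1808
Node 0 (S = 70): continuation = 1/1.02·[0.3667·5.5054 + 0.6333·23.1808] = 16.3724; exercise value = 7.0000 ≤ continuation, so V_0 = 16.3724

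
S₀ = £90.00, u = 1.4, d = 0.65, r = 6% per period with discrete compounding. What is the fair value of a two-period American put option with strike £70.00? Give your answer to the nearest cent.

Risk-neutral probability p = (1 + 0.06 − 0.65)/(1.4 − 0.65) = 0.4100/0.7500 = 0.5467
Terminal stock prices: S_uu = 176.4, S_ud = 81.9, S_dd = 38.03
Terminal payoffs (K − S): max(-106.4, 0) = 0, max(-11.9, 0) = 0, max(31.97, 0) = 31.97
Node u (S = 126): continuation = 1/1.06·[0.5467·0.0000 + 0.4533·0.0000] = 0.0000; exercise value = 0.0000 ≤ continuation, so V_u = 0.0000
Node d (S = 58.5): continuation = 1/1.06·[0.5467·0.0000 + 0.4533·31.9750] = 13.6748; exercise value = 11.5000 ≤ continuation, so V_d = 13.6748
Node 0 (S = 90): continuation = 1/1.06·[0.5467·0.0000 + 0.4533·13.6748] = 5.8484; exercise value = 0.0000 ≤ continuation, so V_0 = 5.8484

£5.85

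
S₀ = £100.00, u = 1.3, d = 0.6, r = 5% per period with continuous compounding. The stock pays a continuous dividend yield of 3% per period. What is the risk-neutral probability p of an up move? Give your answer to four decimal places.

p = 0.6003

Per-period risk-free factor R = e^0.05 = 1.0513; dividend-adjusted growth = e^(0.05−0.03) = 1.0202.
Risk-neutral probability p = (1.0202 − 0.6)/(1.3 − 0.6) = 0.4202/0.7000 = 0.6003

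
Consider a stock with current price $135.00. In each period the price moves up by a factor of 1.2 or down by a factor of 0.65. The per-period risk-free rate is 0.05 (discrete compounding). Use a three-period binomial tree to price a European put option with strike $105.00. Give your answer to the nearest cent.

Risk-neutral probability p = (1 + 0.05 − 0.65)/(1.2 − 0.65) = 0.4000/0.5500 = 0.7273
Terminal stock prices: S_uuu = 233.3, S_uud = 126.4, S_udd = 68.45, S_ddd = 37.07
Terminal payoffs (K − S): max(-128.3, 0) = 0, max(-21.36, 0) = 0, max(36.55, 0) = 36.55, max(67.93, 0) = 67.93
Node uu (S = 194.4): V_uu = 1/1.05·[0.7273·0.0000 + 0.2727·0.0000] = 0.0000
Node ud (S = 105.3): V_ud = 1/1.05·[0.7273·0.0000 + 0.2727·36.5550] = 9.4948
Node dd (S = 57.04): V_dd = 1/1.05·[0.7273·36.5550 + 0.2727·67.9256] = 42.9625
Node u (S = 162): V_u = 1/1.05·[0.7273·0.0000 + 0.2727·9.4948] = 2.4662
Node d (S = 87.75): V_d = 1/1.05·[0.7273·9.4948 + 0.2727·42.9625] = 17.7356
Node 0 (S = 135): V_0 = 1/1.05·[0.7273·2.4662 + 0.2727·17.7356] = 6.3148

$6.31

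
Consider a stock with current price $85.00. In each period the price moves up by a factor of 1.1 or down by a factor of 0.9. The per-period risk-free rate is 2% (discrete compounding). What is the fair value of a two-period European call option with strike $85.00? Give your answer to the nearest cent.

Risk-neutral probability p = (1 + 0.02 − 0.9)/(1.1 − 0.9) = 0.1200/0.2000 = 0.6000
Terminal stock prices: S_uu = 102.9, S_ud = 84.15, S_dd = 68.85
Terminal payoffs (S − K): max(17.85, 0) = 17.85, max(-0.85, 0) = 0, max(-16.15, 0) = 0
Node u (S = 93.5): V_u = 1/1.02·[0.6000·17.8500 + 0.4000·0.0000] = 10.5000
Node d (S = 76.5): V_d = 1/1.02·[0.6000·0.0000 + 0.4000·0.0000] = 0.0000
Node 0 (S = 85): V_0 = 1/1.02·[0.6000·10.5000 + 0.4000·0.0000] = 6.1765

$6.18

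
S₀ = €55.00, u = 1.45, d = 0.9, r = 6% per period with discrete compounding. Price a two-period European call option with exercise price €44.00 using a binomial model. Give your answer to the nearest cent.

€15.84

Risk-neutral probability p = (1 + 0.06 − 0.9)/(1.45 − 0.9) = 0.1600/0.5500 = 0.2909
Terminal stock prices: S_uu = 115.6, S_ud = 71.78, S_dd = 44.55
Terminal payoffs (S − K): max(71.64, 0) = 71.64, max(27.78, 0) = 27.78, max(0.55, 0) = 0.55
Node u (S = 79.75): V_u = 1/1.06·[0.2909·71.6375 + 0.7091·27.7750] = 38.2406
Node d (S = 49.5): V_d = 1/1.06·[0.2909·27.7750 + 0.7091·0.5500] = 7.9906
Node 0 (S = 55): V_0 = 1/1.06·[0.2909·38.2406 + 0.7091·7.9906] = 15.8402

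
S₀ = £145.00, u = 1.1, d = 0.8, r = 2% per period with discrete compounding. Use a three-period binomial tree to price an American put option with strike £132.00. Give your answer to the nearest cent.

£5.65

Risk-neutral probability p = (1 + 0.02 − 0.8)/(1.1 − 0.8) = 0.2200/0.3000 = 0.7333
Terminal stock prices: S_uuu = 193, S_uud = 140.4, S_udd = 102.1, S_ddd = 74.24
Terminal payoffs (K − S): max(-61, 0) = 0, max(-8.36, 0) = 0, max(29.92, 0) = 29.92, max(57.76, 0) = 57.76
Node uu (S = 175.5): continuation = 1/1.02·[0.7333·0.0000 + 0.2667·0.0000] = 0.0000; exercise value = 0.0000 ≤ continuation, so V_uu = 0.0000
Node ud (S = 127.6): continuation = 1/1.02·[0.7333·0.0000 + 0.2667·29.9200] = 7.8222; exercise value = 4.4000 ≤ continuation, so V_ud = 7.8222
Node dd (S = 92.8): continuation = 1/1.02·[0.7333·29.9200 + 0.2667·57.7600] = 36.6118; exercise value = 39.2000 > continuation, so V_dd = 39.2000 (exercise)
Node u (S = 159.5): continuation = 1/1.02·[0.7333·0.0000 + 0.2667·7.8222] = 2.0450; exercise value = 0.0000 ≤ continuation, so V_u = 2.0450
Node d (S = 116): continuation = 1/1.02·[0.7333·7.8222 + 0.2667·39.2000] = 15.8722; exercise value = 16.0000 > continuation, so V_d = 16.0000 (exercise)
Node 0 (S = 145): continuation = 1/1.02·[0.7333·2.0450 + 0.2667·16.0000] = 5.6533; exercise value = 0.0000 ≤ continuation, so V_0 = 5.6533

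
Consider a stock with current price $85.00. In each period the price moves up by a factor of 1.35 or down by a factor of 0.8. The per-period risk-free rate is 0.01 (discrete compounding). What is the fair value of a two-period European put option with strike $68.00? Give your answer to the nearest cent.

Risk-neutral probability p = (1 + 0.01 − 0.8)/(1.35 − 0.8) = 0.2100/0.5500 = 0.3818
Terminal stock prices: S_uu = 154.9, S_ud = 91.8, S_dd = 54.4
Terminal payoffs (K − S): max(-86.91, 0) = 0, max(-23.8, 0) = 0, max(13.6, 0) = 13.6
Node u (S = 114.8): V_u = 1/1.01·[0.3818·0.0000 + 0.6182·0.0000] = 0.0000
Node d (S = 68): V_d = 1/1.01·[0.3818·0.0000 + 0.6182·13.6000] = 8.3240
Node 0 (S = 85): V_0 = 1/1.01·[0.3818·0.0000 + 0.6182·8.3240] = 5.0948

$5.09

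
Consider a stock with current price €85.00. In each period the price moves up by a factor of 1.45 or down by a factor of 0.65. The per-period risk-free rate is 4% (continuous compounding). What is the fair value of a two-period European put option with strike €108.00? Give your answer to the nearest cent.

Risk-neutral probability p = (e^0.04 − 0.65)/(1.45 − 0.65) = 0.3908/0.8000 = 0.4885
Terminal stock prices: S_uu = 178.7, S_ud = 80.11, S_dd = 35.91
Terminal payoffs (K − S): max(-70.71, 0) = 0, max(27.89, 0) = 27.89, max(72.09, 0) = 72.09
Node u (S = 123.2): V_u = e^(−0.04)·[0.4885·0.0000 + 0.5115·27.8875] = 13.7048
Node d (S = 55.25): V_d = e^(−0.04)·[0.4885·27.8875 + 0.5115·72.0875] = 48.5153
Node 0 (S = 85): V_0 = e^(−0.04)·[0.4885·13.7048 + 0.5115·48.5153] = 30.2744

€30.27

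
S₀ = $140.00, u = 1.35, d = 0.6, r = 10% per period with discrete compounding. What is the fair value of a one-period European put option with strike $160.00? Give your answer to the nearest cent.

Risk-neutral probability p = (1 + 0.1 − 0.6)/(1.35 − 0.6) = 0.5000/0.7500 = 0.6667
Terminal stock prices: S_u = 189, S_d = 84
Terminal payoffs (K − S): max(-29, 0) = 0, max(76, 0) = 76
Node 0 (S = 140): V_0 = 1/1.1·[0.6667·0.0000 + 0.3333·76.0000] = 23.0303

$23.03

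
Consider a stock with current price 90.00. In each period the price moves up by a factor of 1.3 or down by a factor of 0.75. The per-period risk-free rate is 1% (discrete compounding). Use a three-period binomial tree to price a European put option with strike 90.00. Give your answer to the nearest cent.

16.66

Risk-neutral probability p = (1 + 0.01 − 0.75)/(1.3 − 0.75) = 0.2600/0.5500 = 0.4727
Terminal stock prices: S_uuu = 197.7, S_uud = 114.1, S_udd = 65.81, S_ddd = 37.97
Terminal payoffs (K − S): max(-107.7, 0) = 0, max(-24.08, 0) = 0, max(24.19, 0) = 24.19, max(52.03, 0) = 52.03
Node uu (S = 152.1): V_uu = 1/1.01·[0.4727·0.0000 + 0.5273·0.0000] = 0.0000
Node ud (S = 87.75): V_ud = 1/1.01·[0.4727·0.0000 + 0.5273·24.1875] = 12.6271
Node dd (S = 50.62): V_dd = 1/1.01·[0.4727·24.1875 + 0.5273·52.0312] = 38.4839
Node u (S = 117): V_u = 1/1.01·[0.4727·0.0000 + 0.5273·12.6271] = 6.5920
Node d (S = 67.5): V_d = 1/1.01·[0.4727·12.6271 + 0.5273·38.4839] = 26.0007
Node 0 (S = 90): V_0 = 1/1.01·[0.4727·6.5920 + 0.5273·26.0007] = 16.6591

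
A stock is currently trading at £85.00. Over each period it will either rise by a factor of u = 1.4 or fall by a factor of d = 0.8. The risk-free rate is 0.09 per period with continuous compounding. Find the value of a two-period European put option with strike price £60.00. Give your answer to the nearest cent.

£1.22

Risk-neutral probability p = (e^0.09 − 0.8)/(1.4 − 0.8) = 0.2942/0.6000 = 0.4903
Terminal stock prices: S_uu = 166.6, S_ud = 95.2, S_dd = 54.4
Terminal payoffs (K − S): max(-106.6, 0) = 0, max(-35.2, 0) = 0, max(5.6, 0) = 5.6
Node u (S = 119): V_u = e^(−0.09)·[0.4903·0.0000 + 0.5097·0.0000] = 0.0000
Node d (S = 68): V_d = e^(−0.09)·[0.4903·0.0000 + 0.5097·5.6000] = 2.6087
Node 0 (S = 85): V_0 = e^(−0.09)·[0.4903·0.0000 + 0.5097·2.6087] = 1.2152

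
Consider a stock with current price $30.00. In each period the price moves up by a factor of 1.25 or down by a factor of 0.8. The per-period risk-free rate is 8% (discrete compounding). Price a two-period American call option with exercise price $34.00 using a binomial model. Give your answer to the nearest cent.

Risk-neutral probability p = (1 + 0.08 − 0.8)/(1.25 − 0.8) = 0.2800/0.4500 = 0.6222
Terminal stock prices: S_uu = 46.88, S_ud = 30, S_dd = 19.2
Terminal payoffs (S − K): max(12.88, 0) = 12.88, max(-4, 0) = 0, max(-14.8, 0) = 0
Node u (S = 37.5): continuation = 1/1.08·[0.6222·12.8750 + 0.3778·0.0000] = 7.4177; exercise value = 3.5000 ≤ continuation, so V_u = 7.4177
Node d (S = 24): continuation = 1/1.08·[0.6222·0.0000 + 0.3778·0.0000] = 0.0000; exercise value = 0.0000 ≤ continuation, so V_d = 0.0000
Node 0 (S = 30): continuation = 1/1.08·[0.6222·7.4177 + 0.3778·0.0000] = 4.2736; exercise value = 0.0000 ≤ continuation, so V_0 = 4.2736

$4.27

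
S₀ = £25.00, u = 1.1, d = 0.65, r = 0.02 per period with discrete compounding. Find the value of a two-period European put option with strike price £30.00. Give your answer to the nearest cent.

Risk-neutral probability p = (1 + 0.02 − 0.65)/(1.1 − 0.65) = 0.3700/0.4500 = 0.8222
Terminal stock prices: S_uu = 30.25, S_ud = 17.88, S_dd = 10.56
Terminal payoffs (K − S): max(-0.25, 0) = 0, max(12.12, 0) = 12.12, max(19.44, 0) = 19.44
Node u (S = 27.5): V_u = 1/1.02·[0.8222·0.0000 + 0.1778·12.1250] = 2.1133
Node d (S = 16.25): V_d = 1/1.02·[0.8222·12.1250 + 0.1778·19.4375] = 13.1618
Node 0 (S = 25): V_0 = 1/1.02·[0.8222·2.1133 + 0.1778·13.1618] = 3.9975

£4.00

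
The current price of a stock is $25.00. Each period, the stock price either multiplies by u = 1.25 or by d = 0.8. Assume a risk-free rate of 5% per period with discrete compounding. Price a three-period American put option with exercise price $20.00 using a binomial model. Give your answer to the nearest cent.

$0.72

Risk-neutral probability p = (1 + 0.05 − 0.8)/(1.25 − 0.8) = 0.2500/0.4500 = 0.5556
Terminal stock prices: S_uuu = 48.83, S_uud = 31.25, S_udd = 20, S_ddd = 12.8
Terminal payoffs (K − S): max(-28.83, 0) = 0, max(-11.25, 0) = 0, max(0, 0) = 0, max(7.2, 0) = 7.2
Node uu (S = 39.06): continuation = 1/1.05·[0.5556·0.0000 + 0.4444·0.0000] = 0.0000; exercise value = 0.0000 ≤ continuation, so V_uu = 0.0000
Node ud (S = 25): continuation = 1/1.05·[0.5556·0.0000 + 0.4444·0.0000] = 0.0000; exercise value = 0.0000 ≤ continuation, so V_ud = 0.0000
Node dd (S = 16): continuation = 1/1.05·[0.5556·0.0000 + 0.4444·7.2000] = 3.0476; exercise value = 4.0000 > continuation, so V_dd = 4.0000 (exercise)
Node u (S = 31.25): continuation = 1/1.05·[0.5556·0.0000 + 0.4444·0.0000] = 0.0000; exercise value = 0.0000 ≤ continuation, so V_u = 0.0000
Node d (S = 20): continuation = 1/1.05·[0.5556·0.0000 + 0.4444·4.0000] = 1.6931; exercise value = 0.0000 ≤ continuation, so V_d = 1.6931
Node 0 (S = 25): continuation = 1/1.05·[0.5556·0.0000 + 0.4444·1.6931] = 0.7167; exercise value = 0.0000 ≤ continuation, so V_0 = 0.7167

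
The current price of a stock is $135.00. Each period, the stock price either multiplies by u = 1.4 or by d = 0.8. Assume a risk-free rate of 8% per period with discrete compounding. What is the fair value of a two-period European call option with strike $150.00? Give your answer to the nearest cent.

Risk-neutral probability p = (1 + 0.08 − 0.8)/(1.4 − 0.8) = 0.2800/0.6000 = 0.4667
Terminal stock prices: S_uu = 264.6, S_ud = 151.2, S_dd = 86.4
Terminal payoffs (S − K): max(114.6, 0) = 114.6, max(1.2, 0) = 1.2, max(-63.6, 0) = 0
Node u (S = 189): V_u = 1/1.08·[0.4667·114.6000 + 0.5333·1.2000] = 50.1111
Node d (S = 108): V_d = 1/1.08·[0.4667·1.2000 + 0.5333·0.0000] = 0.5185
Node 0 (S = 135): V_0 = 1/1.08·[0.4667·50.1111 + 0.5333·0.5185] = 21.9090

$21.91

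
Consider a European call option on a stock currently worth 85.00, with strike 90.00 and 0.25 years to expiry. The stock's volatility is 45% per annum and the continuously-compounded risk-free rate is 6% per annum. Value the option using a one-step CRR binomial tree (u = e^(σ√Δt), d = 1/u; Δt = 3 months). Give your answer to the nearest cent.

CRR parameters: u = e^(σ√Δt) = e^(0.45·√0.25) = 1.2523, d = 1/u = 0.7985
Per-period rate: rΔt = 0.06·0.25 = 0.015, so R = e^0.015 = 1.0151
Risk-neutral probability p = (e^0.015 − 0.7985)/(1.2523 − 0.7985) = 0.2166/0.4538 = 0.4773
Terminal stock prices: S_u = 106.4, S_d = 67.87
Terminal payoffs (S − K): max(16.45, 0) = 16.45, max(-22.13, 0) = 0
Node 0 (S = 85): V_0 = e^(−0.015)·[0.4773·16.4474 + 0.5227·0.0000] = 7.7333

7.73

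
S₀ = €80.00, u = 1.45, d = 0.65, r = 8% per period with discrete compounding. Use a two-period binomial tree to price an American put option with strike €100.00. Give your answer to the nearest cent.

Risk-neutral probability p = (1 + 0.08 − 0.65)/(1.45 − 0.65) = 0.4300/0.8000 = 0.5375
Terminal stock prices: S_uu = 168.2, S_ud = 75.4, S_dd = 33.8
Terminal payoffs (K − S): max(-68.2, 0) = 0, max(24.6, 0) = 24.6, max(66.2, 0) = 66.2
Node u (S = 116): continuation = 1/1.08·[0.5375·0.0000 + 0.4625·24.6000] = 10.5347; exercise value = 0.0000 ≤ continuation, so V_u = 10.5347
Node d (S = 52): continuation = 1/1.08·[0.5375·24.6000 + 0.4625·66.2000] = 40.5926; exercise value = 48.0000 > continuation, so V_d = 48.0000 (exercise)
Node 0 (S = 80): continuation = 1/1.08·[0.5375·10.5347 + 0.4625·48.0000] = 25.7985; exercise value = 20.0000 ≤ continuation, so V_0 = 25.7985

€25.80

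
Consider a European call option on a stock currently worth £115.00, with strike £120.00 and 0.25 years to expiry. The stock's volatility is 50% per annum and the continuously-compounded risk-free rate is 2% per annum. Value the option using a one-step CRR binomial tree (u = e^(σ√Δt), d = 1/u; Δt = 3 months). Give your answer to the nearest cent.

CRR parameters: u = e^(σ√Δt) = e^(0.5·√0.25) = 1.2840, d = 1/u = 0.7788
Per-period rate: rΔt = 0.02·0.25 = 0.005, so R = e^0.005 = 1.0050
Risk-neutral probability p = (e^0.005 − 0.7788)/(1.2840 − 0.7788) = 0.2262/0.5052 = 0.4477
Terminal stock prices: S_u = 147.7, S_d = 89.56
Terminal payoffs (S − K): max(27.66, 0) = 27.66, max(-30.44, 0) = 0
Node 0 (S = 115): V_0 = e^(−0.005)·[0.4477·27.6629 + 0.5523·0.0000] = 12.3242

£12.32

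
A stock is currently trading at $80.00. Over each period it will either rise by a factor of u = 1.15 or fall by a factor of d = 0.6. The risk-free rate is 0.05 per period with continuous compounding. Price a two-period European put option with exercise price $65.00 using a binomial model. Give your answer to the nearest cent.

Risk-neutral probability p = (e^0.05 − 0.6)/(1.15 − 0.6) = 0.4513/0.5500 = 0.8205
Terminal stock prices: S_uu = 105.8, S_ud = 55.2, S_dd = 28.8
Terminal payoffs (K − S): max(-40.8, 0) = 0, max(9.8, 0) = 9.8, max(36.2, 0) = 36.2
Node u (S = 92): V_u = e^(−0.05)·[0.8205·0.0000 + 0.1795·9.8000] = 1.6734
Node d (S = 48): V_d = e^(−0.05)·[0.8205·9.8000 + 0.1795·36.2000] = 13.8299
Node 0 (S = 80): V_0 = e^(−0.05)·[0.8205·1.6734 + 0.1795·13.8299] = 3.6675

$3.67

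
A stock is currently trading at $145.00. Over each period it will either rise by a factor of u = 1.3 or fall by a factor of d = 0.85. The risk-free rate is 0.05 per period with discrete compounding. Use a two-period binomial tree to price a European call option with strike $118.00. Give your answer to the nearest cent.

Risk-neutral probability p = (1 + 0.05 − 0.85)/(1.3 − 0.85) = 0.2000/0.4500 = 0.4444
Terminal stock prices: S_uu = 245.1, S_ud = 160.2, S_dd = 104.8
Terminal payoffs (S − K): max(127.1, 0) = 127.1, max(42.22, 0) = 42.22, max(-13.24, 0) = 0
Node u (S = 188.5): V_u = 1/1.05·[0.4444·127.0500 + 0.5556·42.2250] = 76.1190
Node d (S = 123.2): V_d = 1/1.05·[0.4444·42.2250 + 0.5556·0.0000] = 17.8730
Node 0 (S = 145): V_0 = 1/1.05·[0.4444·76.1190 + 0.5556·17.8730] = 41.6763

$41.68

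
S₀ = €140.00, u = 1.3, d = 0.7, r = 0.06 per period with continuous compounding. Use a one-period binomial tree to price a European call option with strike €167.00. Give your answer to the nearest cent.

€8.52

Risk-neutral probability p = (e^0.06 − 0.7)/(1.3 − 0.7) = 0.3618/0.6000 = 0.6031
Terminal stock prices: S_u = 182, S_d = 98
Terminal payoffs (S − K): max(15, 0) = 15, max(-69, 0) = 0
Node 0 (S = 140): V_0 = e^(−0.06)·[0.6031·15.0000 + 0.3969·0.0000] = 8.5191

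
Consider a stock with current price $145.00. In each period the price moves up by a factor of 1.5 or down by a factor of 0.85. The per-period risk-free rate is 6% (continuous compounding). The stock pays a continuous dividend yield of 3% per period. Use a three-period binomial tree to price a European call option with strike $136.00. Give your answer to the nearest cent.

Per-period risk-free factor R = e^0.06 = 1.0618; dividend-adjusted growth = e^(0.06−0.03) = 1.0305.
Risk-neutral probability p = (1.0305 − 0.85)/(1.5 − 0.85) = 0.1805/0.6500 = 0.2776
Terminal stock prices: S_uuu = 489.4, S_uud = 277.3, S_udd = 157.1, S_ddd = 89.05
Terminal payoffs (S − K): max(353.4, 0) = 353.4, max(141.3, 0) = 141.3, max(21.14, 0) = 21.14, max(-46.95, 0) = 0
Node uu (S = 326.2): V_uu = e^(−0.06)·[0.2776·353.3750 + 0.7224·141.3125] = 188.5279
Node ud (S = 184.9): V_ud = e^(−0.06)·[0.2776·141.3125 + 0.7224·21.1437] = 51.3311
Node dd (S = 104.8): V_dd = e^(−0.06)·[0.2776·21.1437 + 0.7224·0.0000] = 5.5281
Node u (S = 217.5): V_u = e^(−0.06)·[0.2776·188.5279 + 0.7224·51.3311] = 84.2126
Node d (S = 123.2): V_d = e^(−0.06)·[0.2776·51.3311 + 0.7224·5.5281] = 17.1816
Node 0 (S = 145): V_0 = e^(−0.06)·[0.2776·84.2126 + 0.7224·17.1816] = 33.7066

$33.71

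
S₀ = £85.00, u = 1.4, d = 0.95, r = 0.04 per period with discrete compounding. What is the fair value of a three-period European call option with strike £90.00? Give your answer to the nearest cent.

Risk-neutral probability p = (1 + 0.04 − 0.95)/(1.4 − 0.95) = 0.0900/0.4500 = 0.2000
Terminal stock prices: S_uuu = 233.2, S_uud = 158.3, S_udd = 107.4, S_ddd = 72.88
Terminal payoffs (S − K): max(143.2, 0) = 143.2, max(68.27, 0) = 68.27, max(17.4, 0) = 17.4, max(-17.12, 0) = 0
Node uu (S = 166.6): V_uu = 1/1.04·[0.2000·143.2400 + 0.8000·68.2700] = 80.0615
Node ud (S = 113): V_ud = 1/1.04·[0.2000·68.2700 + 0.8000·17.3975] = 26.5115
Node dd (S = 76.71): V_dd = 1/1.04·[0.2000·17.3975 + 0.8000·0.0000] = 3.3457
Node u (S = 119): V_u = 1/1.04·[0.2000·80.0615 + 0.8000·26.5115] = 35.7899
Node d (S = 80.75): V_d = 1/1.04·[0.2000·26.5115 + 0.8000·3.3457] = 7.6720
Node 0 (S = 85): V_0 = 1/1.04·[0.2000·35.7899 + 0.8000·7.6720] = 12.7842

£12.78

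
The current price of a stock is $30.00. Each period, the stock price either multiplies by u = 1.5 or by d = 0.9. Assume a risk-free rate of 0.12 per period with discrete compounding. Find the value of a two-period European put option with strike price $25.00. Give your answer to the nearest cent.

$0.22

Risk-neutral probability p = (1 + 0.12 − 0.9)/(1.5 − 0.9) = 0.2200/0.6000 = 0.3667
Terminal stock prices: S_uu = 67.5, S_ud = 40.5, S_dd = 24.3
Terminal payoffs (K − S): max(-42.5, 0) = 0, max(-15.5, 0) = 0, max(0.7, 0) = 0.7
Node u (S = 45): V_u = 1/1.12·[0.3667·0.0000 + 0.6333·0.0000] = 0.0000
Node d (S = 27): V_d = 1/1.12·[0.3667·0.0000 + 0.6333·0.7000] = 0.3958
Node 0 (S = 30): V_0 = 1/1.12·[0.3667·0.0000 + 0.6333·0.3958] = 0.2238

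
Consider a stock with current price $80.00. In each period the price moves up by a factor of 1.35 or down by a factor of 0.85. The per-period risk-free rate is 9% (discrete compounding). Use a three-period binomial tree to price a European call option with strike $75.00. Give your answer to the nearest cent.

$24.90

Risk-neutral probability p = (1 + 0.09 − 0.85)/(1.35 − 0.85) = 0.2400/0.5000 = 0.4800
Terminal stock prices: S_uuu = 196.8, S_uud = 123.9, S_udd = 78.03, S_ddd = 49.13
Terminal payoffs (S − K): max(121.8, 0) = 121.8, max(48.93, 0) = 48.93, max(3.03, 0) = 3.03, max(-25.87, 0) = 0
Node uu (S = 145.8): V_uu = 1/1.09·[0.4800·121.8300 + 0.5200·48.9300] = 76.9927
Node ud (S = 91.8): V_ud = 1/1.09·[0.4800·48.9300 + 0.5200·3.0300] = 22.9927
Node dd (S = 57.8): V_dd = 1/1.09·[0.4800·3.0300 + 0.5200·0.0000] = 1.3343
Node u (S = 108): V_u = 1/1.09·[0.4800·76.9927 + 0.5200·22.9927] = 44.8740
Node d (S = 68): V_d = 1/1.09·[0.4800·22.9927 + 0.5200·1.3343] = 10.7618
Node 0 (S = 80): V_0 = 1/1.09·[0.4800·44.8740 + 0.5200·10.7618] = 24.8951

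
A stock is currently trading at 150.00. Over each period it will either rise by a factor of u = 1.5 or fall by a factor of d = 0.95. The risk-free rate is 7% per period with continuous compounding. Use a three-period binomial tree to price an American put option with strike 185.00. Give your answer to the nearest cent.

Risk-neutral probability p = (e^0.07 − 0.95)/(1.5 − 0.95) = 0.1225/0.5500 = 0.2227
Terminal stock prices: S_uuu = 506.2, S_uud = 320.6, S_udd = 203.1, S_ddd = 128.6
Terminal payoffs (K − S): max(-321.2, 0) = 0, max(-135.6, 0) = 0, max(-18.06, 0) = 0, max(56.39, 0) = 56.39
Node uu (S = 337.5): continuation = e^(−0.07)·[0.2227·0.0000 + 0.7773·0.0000] = 0.0000; exercise value = 0.0000 ≤ continuation, so V_uu = 0.0000
Node ud (S = 213.8): continuation = e^(−0.07)·[0.2227·0.0000 + 0.7773·0.0000] = 0.0000; exercise value = 0.0000 ≤ continuation, so V_ud = 0.0000
Node dd (S = 135.4): continuation = e^(−0.07)·[0.2227·0.0000 + 0.7773·56.3938] = 40.8691; exercise value = 49.6250 > continuation, so V_dd = 49.6250 (exercise)
Node u (S = 225): continuation = e^(−0.07)·[0.2227·0.0000 + 0.7773·0.0000] = 0.0000; exercise value = 0.0000 ≤ continuation, so V_u = 0.0000
Node d (S = 142.5): continuation = e^(−0.07)·[0.2227·0.0000 + 0.7773·49.6250] = 35.9638; exercise value = 42.5000 > continuation, so V_d = 42.5000 (exercise)
Node 0 (S = 150): continuation = e^(−0.07)·[0.2227·0.0000 + 0.7773·42.5000] = 30.8002; exercise value = 35.0000 > continuation, so V_0 = 35.0000 (exercise)

35.00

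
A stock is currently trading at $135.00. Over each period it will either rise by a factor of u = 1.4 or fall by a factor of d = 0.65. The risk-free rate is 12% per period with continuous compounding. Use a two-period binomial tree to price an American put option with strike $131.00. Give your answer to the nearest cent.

Risk-neutral probability p = (e^0.12 − 0.65)/(1.4 − 0.65) = 0.4775/0.7500 = 0.6367
Terminal stock prices: S_uu = 264.6, S_ud = 122.9, S_dd = 57.04
Terminal payoffs (K − S): max(-133.6, 0) = 0, max(8.15, 0) = 8.15, max(73.96, 0) = 73.96
Node u (S = 189): continuation = e^(−0.12)·[0.6367·0.0000 + 0.3633·8.1500] = 2.6263; exercise value = 0.0000 ≤ continuation, so V_u = 2.6263
Node d (S = 87.75): continuation = e^(−0.12)·[0.6367·8.1500 + 0.3633·73.9625] = 28.4366; exercise value = 43.2500 > continuation, so V_d = 43.2500 (exercise)
Node 0 (S = 135): continuation = e^(−0.12)·[0.6367·2.6263 + 0.3633·43.2500] = 15.4204; exercise value = 0.0000 ≤ continuation, so V_0 = 15.4204

$15.42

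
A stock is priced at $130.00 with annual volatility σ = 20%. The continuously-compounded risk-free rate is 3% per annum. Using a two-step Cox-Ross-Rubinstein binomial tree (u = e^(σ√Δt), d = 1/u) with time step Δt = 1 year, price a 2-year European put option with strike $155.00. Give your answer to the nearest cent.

$26.11

CRR parameters: u = e^(σ√Δt) = e^(0.2·√1) = 1.2214, d = 1/u = 0.8187
Per-period rate: rΔt = 0.03·1 = 0.03, so R = e^0.03 = 1.0305
Risk-neutral probability p = (e^0.03 − 0.8187)/(1.2214 − 0.8187) = 0.2117/0.4027 = 0.5258
Terminal stock prices: S_uu = 193.9, S_ud = 130, S_dd = 87.14
Terminal payoffs (K − S): max(-38.94, 0) = 0, max(25, 0) = 25, max(67.86, 0) = 67.86
Node u (S = 158.8): V_u = e^(−0.03)·[0.5258·0.0000 + 0.4742·25.0000] = 11.5047
Node d (S = 106.4): V_d = e^(−0.03)·[0.5258·25.0000 + 0.4742·67.8584] = 43.9841
Node 0 (S = 130): V_0 = e^(−0.03)·[0.5258·11.5047 + 0.4742·43.9841] = 26.1113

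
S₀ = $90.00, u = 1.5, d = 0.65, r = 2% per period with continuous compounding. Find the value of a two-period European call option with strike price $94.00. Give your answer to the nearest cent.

Risk-neutral probability p = (e^0.02 − 0.65)/(1.5 − 0.65) = 0.3702/0.8500 = 0.4355
Terminal stock prices: S_uu = 202.5, S_ud = 87.75, S_dd = 38.03
Terminal payoffs (S − K): max(108.5, 0) = 108.5, max(-6.25, 0) = 0, max(-55.97, 0) = 0
Node u (S = 135): V_u = e^(−0.02)·[0.4355·108.5000 + 0.5645·0.0000] = 46.3194
Node d (S = 58.5): V_d = e^(−0.02)·[0.4355·0.0000 + 0.5645·0.0000] = 0.0000
Node 0 (S = 90): V_0 = e^(−0.02)·[0.4355·46.3194 + 0.5645·0.0000] = 19.7741

$19.77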